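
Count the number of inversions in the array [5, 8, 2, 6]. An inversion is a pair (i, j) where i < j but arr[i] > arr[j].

Finding inversions in [5, 8, 2, 6]:

(0, 2): arr[0]=5 > arr[2]=2
(1, 2): arr[1]=8 > arr[2]=2
(1, 3): arr[1]=8 > arr[3]=6

Total inversions: 3

The array has 3 inversion(s): (0,2), (1,2), (1,3). Each pair (i,j) satisfies i < j and arr[i] > arr[j].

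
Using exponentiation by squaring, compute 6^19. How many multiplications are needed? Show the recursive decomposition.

Computing 6^19 by squaring (build up from 6^1; each line after the first costs one multiplication):

6^1 = 6
6^2 = (6^1)^2 = 6^2 = 36
6^4 = (6^2)^2 = 36^2 = 1296
6^8 = (6^4)^2 = 1296^2 = 1679616
6^9 = 6 * 6^8 = 6 * 1679616 = 10077696
6^18 = (6^9)^2 = 10077696^2 = 101559956668416
6^19 = 6 * 6^18 = 6 * 101559956668416 = 609359740010496

Result: 609359740010496
Multiplications needed: 6 (6 lines after 6^1)

6^19 = 609359740010496. Using exponentiation by squaring, this requires 6 multiplications. The key idea: if the exponent is even, square the half-power; if odd, multiply by the base once.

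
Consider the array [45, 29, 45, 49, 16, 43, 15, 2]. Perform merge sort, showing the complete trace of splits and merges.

Merge sort trace:

Split: [45, 29, 45, 49, 16, 43, 15, 2] -> [45, 29, 45, 49] and [16, 43, 15, 2]
  Split: [45, 29, 45, 49] -> [45, 29] and [45, 49]
    Split: [45, 29] -> [45] and [29]
    Merge: [45] + [29] -> [29, 45]
    Split: [45, 49] -> [45] and [49]
    Merge: [45] + [49] -> [45, 49]
  Merge: [29, 45] + [45, 49] -> [29, 45, 45, 49]
  Split: [16, 43, 15, 2] -> [16, 43] and [15, 2]
    Split: [16, 43] -> [16] and [43]
    Merge: [16] + [43] -> [16, 43]
    Split: [15, 2] -> [15] and [2]
    Merge: [15] + [2] -> [2, 15]
  Merge: [16, 43] + [2, 15] -> [2, 15, 16, 43]
Merge: [29, 45, 45, 49] + [2, 15, 16, 43] -> [2, 15, 16, 29, 43, 45, 45, 49]

Final sorted array: [2, 15, 16, 29, 43, 45, 45, 49]

The merge sort proceeds by recursively splitting the array and merging sorted halves.
After all merges, the sorted array is [2, 15, 16, 29, 43, 45, 45, 49].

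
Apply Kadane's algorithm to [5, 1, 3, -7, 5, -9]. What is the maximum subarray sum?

Using Kadane's algorithm on [5, 1, 3, -7, 5, -9]:

Scanning through the array:
Position 1 (value 1): max_ending_here = 6, max_so_far = 6
Position 2 (value 3): max_ending_here = 9, max_so_far = 9
Position 3 (value -7): max_ending_here = 2, max_so_far = 9
Position 4 (value 5): max_ending_here = 7, max_so_far = 9
Position 5 (value -9): max_ending_here = -2, max_so_far = 9

Maximum subarray: [5, 1, 3]
Maximum sum: 9

The maximum subarray is [5, 1, 3] with sum 9. This subarray runs from index 0 to index 2.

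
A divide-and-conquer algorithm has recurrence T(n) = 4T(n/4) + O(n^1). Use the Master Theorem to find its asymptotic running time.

Master Theorem for T(n) = 4T(n/4) + O(n^1):

a = 4, b = 4, c = 1
log_b(a) = log_4(4) = 1.0000

Case 2: c = 1 = log_4(4) = 1.0000
T(n) = O(n^1 log n) = O(n log n)

For T(n) = 4T(n/4) + O(n^1): log_4(4) = 1.0000. This is Case 2 of the Master Theorem (c = log_b(a), equal work at all levels), giving O(n log n).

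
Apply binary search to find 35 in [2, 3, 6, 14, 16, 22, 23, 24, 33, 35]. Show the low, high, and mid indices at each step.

Binary search for 35 in [2, 3, 6, 14, 16, 22, 23, 24, 33, 35]:

lo=0, hi=9, mid=4, arr[mid]=16 -> 16 < 35, search right half
lo=5, hi=9, mid=7, arr[mid]=24 -> 24 < 35, search right half
lo=8, hi=9, mid=8, arr[mid]=33 -> 33 < 35, search right half
lo=9, hi=9, mid=9, arr[mid]=35 -> Found target at index 9!

Binary search finds 35 at index 9 after 4 comparisons. The search repeatedly halves the search space by comparing with the middle element.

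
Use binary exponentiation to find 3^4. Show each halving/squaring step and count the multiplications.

Computing 3^4 by squaring (build up from 3^1; each line after the first costs one multiplication):

3^1 = 3
3^2 = (3^1)^2 = 3^2 = 9
3^4 = (3^2)^2 = 9^2 = 81

Result: 81
Multiplications needed: 2 (2 lines after 3^1)

3^4 = 81. Using exponentiation by squaring, this requires 2 multiplications. The key idea: if the exponent is even, square the half-power; if odd, multiply by the base once.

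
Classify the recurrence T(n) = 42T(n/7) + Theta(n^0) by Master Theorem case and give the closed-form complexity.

Master Theorem for T(n) = 42T(n/7) + O(n^0):

a = 42, b = 7, c = 0
log_b(a) = log_7(42) = 1.9208

Case 1: c = 0 < log_7(42) = 1.9208
T(n) = O(n^(log_7 42))

For T(n) = 42T(n/7) + O(n^0): log_7(42) = 1.9208. This is Case 1 of the Master Theorem (c < log_b(a), work dominated by leaves), giving O(n^(log_7 42)).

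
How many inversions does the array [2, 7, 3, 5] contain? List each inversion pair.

Finding inversions in [2, 7, 3, 5]:

(1, 2): arr[1]=7 > arr[2]=3
(1, 3): arr[1]=7 > arr[3]=5

Total inversions: 2

The array has 2 inversion(s): (1,2), (1,3). Each pair (i,j) satisfies i < j and arr[i] > arr[j].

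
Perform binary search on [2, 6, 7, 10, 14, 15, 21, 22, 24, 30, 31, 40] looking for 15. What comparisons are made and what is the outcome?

Binary search for 15 in [2, 6, 7, 10, 14, 15, 21, 22, 24, 30, 31, 40]:

lo=0, hi=11, mid=5, arr[mid]=15 -> Found target at index 5!

Binary search finds 15 at index 5 after 1 comparisons. The search repeatedly halves the search space by comparing with the middle element.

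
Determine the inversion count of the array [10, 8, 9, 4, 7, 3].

Finding inversions in [10, 8, 9, 4, 7, 3]:

(0, 1): arr[0]=10 > arr[1]=8
(0, 2): arr[0]=10 > arr[2]=9
(0, 3): arr[0]=10 > arr[3]=4
(0, 4): arr[0]=10 > arr[4]=7
(0, 5): arr[0]=10 > arr[5]=3
(1, 3): arr[1]=8 > arr[3]=4
(1, 4): arr[1]=8 > arr[4]=7
(1, 5): arr[1]=8 > arr[5]=3
(2, 3): arr[2]=9 > arr[3]=4
(2, 4): arr[2]=9 > arr[4]=7
(2, 5): arr[2]=9 > arr[5]=3
(3, 5): arr[3]=4 > arr[5]=3
(4, 5): arr[4]=7 > arr[5]=3

Total inversions: 13

The array has 13 inversion(s): (0,1), (0,2), (0,3), (0,4), (0,5), (1,3), (1,4), (1,5), (2,3), (2,4), (2,5), (3,5), (4,5). Each pair (i,j) satisfies i < j and arr[i] > arr[j].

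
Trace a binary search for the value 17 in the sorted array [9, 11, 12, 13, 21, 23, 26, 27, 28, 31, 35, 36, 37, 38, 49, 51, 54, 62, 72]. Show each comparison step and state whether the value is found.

Binary search for 17 in [9, 11, 12, 13, 21, 23, 26, 27, 28, 31, 35, 36, 37, 38, 49, 51, 54, 62, 72]:

lo=0, hi=18, mid=9, arr[mid]=31 -> 31 > 17, search left half
lo=0, hi=8, mid=4, arr[mid]=21 -> 21 > 17, search left half
lo=0, hi=3, mid=1, arr[mid]=11 -> 11 < 17, search right half
lo=2, hi=3, mid=2, arr[mid]=12 -> 12 < 17, search right half
lo=3, hi=3, mid=3, arr[mid]=13 -> 13 < 17, search right half
lo=4 > hi=3, target 17 not found

Binary search determines that 17 is not in the array after 5 comparisons. The search space was exhausted without finding the target.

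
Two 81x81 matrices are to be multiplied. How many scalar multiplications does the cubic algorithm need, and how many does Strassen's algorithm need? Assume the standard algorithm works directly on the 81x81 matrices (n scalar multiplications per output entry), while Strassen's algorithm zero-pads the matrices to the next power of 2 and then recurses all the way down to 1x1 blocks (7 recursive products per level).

Matrix multiplication for 81x81 matrices:

Strassen's algorithm requires power-of-2 dimensions. Pad 81x81 to 128x128 (next power of 2).

Standard algorithm: 81^3 = 531441 multiplications
Strassen's algorithm: 7^(log2(128)) = 7^7 = 823543 multiplications
Difference: 531441 - 823543 = -292102 (Strassen uses MORE here due to padding overhead — for small or just-over-power-of-2 n, padding can outweigh the per-level savings)

Standard: 531441 multiplications (81^3). Strassen: 823543 multiplications (7^7, after padding to 128x128). Strassen reduces 8 recursive multiplications to 7 at each level.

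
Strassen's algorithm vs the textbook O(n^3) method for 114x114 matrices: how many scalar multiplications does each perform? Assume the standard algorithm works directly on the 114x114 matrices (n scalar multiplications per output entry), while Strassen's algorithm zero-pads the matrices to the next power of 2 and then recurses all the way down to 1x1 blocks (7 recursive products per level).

Matrix multiplication for 114x114 matrices:

Strassen's algorithm requires power-of-2 dimensions. Pad 114x114 to 128x128 (next power of 2).

Standard algorithm: 114^3 = 1481544 multiplications
Strassen's algorithm: 7^(log2(128)) = 7^7 = 823543 multiplications
Savings: 1481544 - 823543 = 658001 multiplications

Standard: 1481544 multiplications (114^3). Strassen: 823543 multiplications (7^7, after padding to 128x128). Strassen reduces 8 recursive multiplications to 7 at each level.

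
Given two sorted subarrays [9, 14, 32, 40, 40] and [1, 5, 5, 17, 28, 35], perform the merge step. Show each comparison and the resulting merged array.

Merging process:

Compare 9 vs 1: take 1 from right. Merged: [1]
Compare 9 vs 5: take 5 from right. Merged: [1, 5]
Compare 9 vs 5: take 5 from right. Merged: [1, 5, 5]
Compare 9 vs 17: take 9 from left. Merged: [1, 5, 5, 9]
Compare 14 vs 17: take 14 from left. Merged: [1, 5, 5, 9, 14]
Compare 32 vs 17: take 17 from right. Merged: [1, 5, 5, 9, 14, 17]
Compare 32 vs 28: take 28 from right. Merged: [1, 5, 5, 9, 14, 17, 28]
Compare 32 vs 35: take 32 from left. Merged: [1, 5, 5, 9, 14, 17, 28, 32]
Compare 40 vs 35: take 35 from right. Merged: [1, 5, 5, 9, 14, 17, 28, 32, 35]
Append remaining from left: [40, 40]. Merged: [1, 5, 5, 9, 14, 17, 28, 32, 35, 40, 40]

Final merged array: [1, 5, 5, 9, 14, 17, 28, 32, 35, 40, 40]
Total comparisons: 9

The merged array is [1, 5, 5, 9, 14, 17, 28, 32, 35, 40, 40], requiring 9 comparisons. The merge step runs in O(n) time where n is the total number of elements.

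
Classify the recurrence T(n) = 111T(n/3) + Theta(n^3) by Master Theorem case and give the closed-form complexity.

Master Theorem for T(n) = 111T(n/3) + O(n^3):

a = 111, b = 3, c = 3
log_b(a) = log_3(111) = 4.2868

Case 1: c = 3 < log_3(111) = 4.2868
T(n) = O(n^(log_3 111))

For T(n) = 111T(n/3) + O(n^3): log_3(111) = 4.2868. This is Case 1 of the Master Theorem (c < log_b(a), work dominated by leaves), giving O(n^(log_3 111)).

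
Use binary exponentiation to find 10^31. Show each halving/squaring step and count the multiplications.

Computing 10^31 by squaring (build up from 10^1; each line after the first costs one multiplication):

10^1 = 10
10^2 = (10^1)^2 = 10^2 = 100
10^3 = 10 * 10^2 = 10 * 100 = 1000
10^6 = (10^3)^2 = 1000^2 = 1000000
10^7 = 10 * 10^6 = 10 * 1000000 = 10000000
10^14 = (10^7)^2 = 10000000^2 = 100000000000000
10^15 = 10 * 10^14 = 10 * 100000000000000 = 1000000000000000
10^30 = (10^15)^2 = 1000000000000000^2 = 1000000000000000000000000000000
10^31 = 10 * 10^30 = 10 * 1000000000000000000000000000000 = 10000000000000000000000000000000

Result: 10000000000000000000000000000000
Multiplications needed: 8 (8 lines after 10^1)

10^31 = 10000000000000000000000000000000. Using exponentiation by squaring, this requires 8 multiplications. The key idea: if the exponent is even, square the half-power; if odd, multiply by the base once.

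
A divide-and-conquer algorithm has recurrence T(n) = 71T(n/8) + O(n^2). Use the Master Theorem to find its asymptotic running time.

Master Theorem for T(n) = 71T(n/8) + O(n^2):

a = 71, b = 8, c = 2
log_b(a) = log_8(71) = 2.0499

Case 1: c = 2 < log_8(71) = 2.0499
T(n) = O(n^(log_8 71))

For T(n) = 71T(n/8) + O(n^2): log_8(71) = 2.0499. This is Case 1 of the Master Theorem (c < log_b(a), work dominated by leaves), giving O(n^(log_8 71)).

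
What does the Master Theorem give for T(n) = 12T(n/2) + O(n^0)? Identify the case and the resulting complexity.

Master Theorem for T(n) = 12T(n/2) + O(n^0):

a = 12, b = 2, c = 0
log_b(a) = log_2(12) = 3.5850

Case 1: c = 0 < log_2(12) = 3.5850
T(n) = O(n^(log_2 12))

For T(n) = 12T(n/2) + O(n^0): log_2(12) = 3.5850. This is Case 1 of the Master Theorem (c < log_b(a), work dominated by leaves), giving O(n^(log_2 12)).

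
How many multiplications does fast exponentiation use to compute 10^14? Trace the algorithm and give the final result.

Computing 10^14 by squaring (build up from 10^1; each line after the first costs one multiplication):

10^1 = 10
10^2 = (10^1)^2 = 10^2 = 100
10^3 = 10 * 10^2 = 10 * 100 = 1000
10^6 = (10^3)^2 = 1000^2 = 1000000
10^7 = 10 * 10^6 = 10 * 1000000 = 10000000
10^14 = (10^7)^2 = 10000000^2 = 100000000000000

Result: 100000000000000
Multiplications needed: 5 (5 lines after 10^1)

10^14 = 100000000000000. Using exponentiation by squaring, this requires 5 multiplications. The key idea: if the exponent is even, square the half-power; if odd, multiply by the base once.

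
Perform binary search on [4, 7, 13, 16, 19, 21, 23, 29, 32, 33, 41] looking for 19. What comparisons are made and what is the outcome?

Binary search for 19 in [4, 7, 13, 16, 19, 21, 23, 29, 32, 33, 41]:

lo=0, hi=10, mid=5, arr[mid]=21 -> 21 > 19, search left half
lo=0, hi=4, mid=2, arr[mid]=13 -> 13 < 19, search right half
lo=3, hi=4, mid=3, arr[mid]=16 -> 16 < 19, search right half
lo=4, hi=4, mid=4, arr[mid]=19 -> Found target at index 4!

Binary search finds 19 at index 4 after 4 comparisons. The search repeatedly halves the search space by comparing with the middle element.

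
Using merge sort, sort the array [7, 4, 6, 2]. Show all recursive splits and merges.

Merge sort trace:

Split: [7, 4, 6, 2] -> [7, 4] and [6, 2]
  Split: [7, 4] -> [7] and [4]
  Merge: [7] + [4] -> [4, 7]
  Split: [6, 2] -> [6] and [2]
  Merge: [6] + [2] -> [2, 6]
Merge: [4, 7] + [2, 6] -> [2, 4, 6, 7]

Final sorted array: [2, 4, 6, 7]

The merge sort proceeds by recursively splitting the array and merging sorted halves.
After all merges, the sorted array is [2, 4, 6, 7].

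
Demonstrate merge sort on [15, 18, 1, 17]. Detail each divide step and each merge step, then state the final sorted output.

Merge sort trace:

Split: [15, 18, 1, 17] -> [15, 18] and [1, 17]
  Split: [15, 18] -> [15] and [18]
  Merge: [15] + [18] -> [15, 18]
  Split: [1, 17] -> [1] and [17]
  Merge: [1] + [17] -> [1, 17]
Merge: [15, 18] + [1, 17] -> [1, 15, 17, 18]

Final sorted array: [1, 15, 17, 18]

The merge sort proceeds by recursively splitting the array and merging sorted halves.
After all merges, the sorted array is [1, 15, 17, 18].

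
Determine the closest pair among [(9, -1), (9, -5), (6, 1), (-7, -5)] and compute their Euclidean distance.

Computing all pairwise distances among 4 points:

d((9, -1), (9, -5)) = 4.0
d((9, -1), (6, 1)) = 3.6056 <-- minimum
d((9, -1), (-7, -5)) = 16.4924
d((9, -5), (6, 1)) = 6.7082
d((9, -5), (-7, -5)) = 16.0
d((6, 1), (-7, -5)) = 14.3178

Closest pair: (9, -1) and (6, 1) with distance 3.6056

The closest pair is (9, -1) and (6, 1) with Euclidean distance 3.6056. For 4 points, brute-force pairwise comparison is shown above. For large n, the divide-and-conquer algorithm (sort by x, recurse on halves, check the dividing strip) achieves O(n log n).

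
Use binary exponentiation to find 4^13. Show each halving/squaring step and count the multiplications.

Computing 4^13 by squaring (build up from 4^1; each line after the first costs one multiplication):

4^1 = 4
4^2 = (4^1)^2 = 4^2 = 16
4^3 = 4 * 4^2 = 4 * 16 = 64
4^6 = (4^3)^2 = 64^2 = 4096
4^12 = (4^6)^2 = 4096^2 = 16777216
4^13 = 4 * 4^12 = 4 * 16777216 = 67108864

Result: 67108864
Multiplications needed: 5 (5 lines after 4^1)

4^13 = 67108864. Using exponentiation by squaring, this requires 5 multiplications. The key idea: if the exponent is even, square the half-power; if odd, multiply by the base once.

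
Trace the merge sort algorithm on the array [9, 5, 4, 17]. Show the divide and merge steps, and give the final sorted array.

Merge sort trace:

Split: [9, 5, 4, 17] -> [9, 5] and [4, 17]
  Split: [9, 5] -> [9] and [5]
  Merge: [9] + [5] -> [5, 9]
  Split: [4, 17] -> [4] and [17]
  Merge: [4] + [17] -> [4, 17]
Merge: [5, 9] + [4, 17] -> [4, 5, 9, 17]

Final sorted array: [4, 5, 9, 17]

The merge sort proceeds by recursively splitting the array and merging sorted halves.
After all merges, the sorted array is [4, 5, 9, 17].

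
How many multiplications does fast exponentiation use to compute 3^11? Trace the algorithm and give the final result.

Computing 3^11 by squaring (build up from 3^1; each line after the first costs one multiplication):

3^1 = 3
3^2 = (3^1)^2 = 3^2 = 9
3^4 = (3^2)^2 = 9^2 = 81
3^5 = 3 * 3^4 = 3 * 81 = 243
3^10 = (3^5)^2 = 243^2 = 59049
3^11 = 3 * 3^10 = 3 * 59049 = 177147

Result: 177147
Multiplications needed: 5 (5 lines after 3^1)

3^11 = 177147. Using exponentiation by squaring, this requires 5 multiplications. The key idea: if the exponent is even, square the half-power; if odd, multiply by the base once.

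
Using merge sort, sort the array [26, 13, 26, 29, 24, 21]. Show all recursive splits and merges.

Merge sort trace:

Split: [26, 13, 26, 29, 24, 21] -> [26, 13, 26] and [29, 24, 21]
  Split: [26, 13, 26] -> [26] and [13, 26]
    Split: [13, 26] -> [13] and [26]
    Merge: [13] + [26] -> [13, 26]
  Merge: [26] + [13, 26] -> [13, 26, 26]
  Split: [29, 24, 21] -> [29] and [24, 21]
    Split: [24, 21] -> [24] and [21]
    Merge: [24] + [21] -> [21, 24]
  Merge: [29] + [21, 24] -> [21, 24, 29]
Merge: [13, 26, 26] + [21, 24, 29] -> [13, 21, 24, 26, 26, 29]

Final sorted array: [13, 21, 24, 26, 26, 29]

The merge sort proceeds by recursively splitting the array and merging sorted halves.
After all merges, the sorted array is [13, 21, 24, 26, 26, 29].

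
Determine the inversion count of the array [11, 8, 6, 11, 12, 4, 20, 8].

Finding inversions in [11, 8, 6, 11, 12, 4, 20, 8]:

(0, 1): arr[0]=11 > arr[1]=8
(0, 2): arr[0]=11 > arr[2]=6
(0, 5): arr[0]=11 > arr[5]=4
(0, 7): arr[0]=11 > arr[7]=8
(1, 2): arr[1]=8 > arr[2]=6
(1, 5): arr[1]=8 > arr[5]=4
(2, 5): arr[2]=6 > arr[5]=4
(3, 5): arr[3]=11 > arr[5]=4
(3, 7): arr[3]=11 > arr[7]=8
(4, 5): arr[4]=12 > arr[5]=4
(4, 7): arr[4]=12 > arr[7]=8
(6, 7): arr[6]=20 > arr[7]=8

Total inversions: 12

The array has 12 inversion(s): (0,1), (0,2), (0,5), (0,7), (1,2), (1,5), (2,5), (3,5), (3,7), (4,5), (4,7), (6,7). Each pair (i,j) satisfies i < j and arr[i] > arr[j].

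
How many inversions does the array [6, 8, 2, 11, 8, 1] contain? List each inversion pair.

Finding inversions in [6, 8, 2, 11, 8, 1]:

(0, 2): arr[0]=6 > arr[2]=2
(0, 5): arr[0]=6 > arr[5]=1
(1, 2): arr[1]=8 > arr[2]=2
(1, 5): arr[1]=8 > arr[5]=1
(2, 5): arr[2]=2 > arr[5]=1
(3, 4): arr[3]=11 > arr[4]=8
(3, 5): arr[3]=11 > arr[5]=1
(4, 5): arr[4]=8 > arr[5]=1

Total inversions: 8

The array has 8 inversion(s): (0,2), (0,5), (1,2), (1,5), (2,5), (3,4), (3,5), (4,5). Each pair (i,j) satisfies i < j and arr[i] > arr[j].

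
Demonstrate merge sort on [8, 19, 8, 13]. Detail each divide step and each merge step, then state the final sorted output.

Merge sort trace:

Split: [8, 19, 8, 13] -> [8, 19] and [8, 13]
  Split: [8, 19] -> [8] and [19]
  Merge: [8] + [19] -> [8, 19]
  Split: [8, 13] -> [8] and [13]
  Merge: [8] + [13] -> [8, 13]
Merge: [8, 19] + [8, 13] -> [8, 8, 13, 19]

Final sorted array: [8, 8, 13, 19]

The merge sort proceeds by recursively splitting the array and merging sorted halves.
After all merges, the sorted array is [8, 8, 13, 19].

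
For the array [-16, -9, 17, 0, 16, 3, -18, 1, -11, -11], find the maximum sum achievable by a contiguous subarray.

Using Kadane's algorithm on [-16, -9, 17, 0, 16, 3, -18, 1, -11, -11]:

Scanning through the array:
Position 1 (value -9): max_ending_here = -9, max_so_far = -9
Position 2 (value 17): max_ending_here = 17, max_so_far = 17
Position 3 (value 0): max_ending_here = 17, max_so_far = 17
Position 4 (value 16): max_ending_here = 33, max_so_far = 33
Position 5 (value 3): max_ending_here = 36, max_so_far = 36
Position 6 (value -18): max_ending_here = 18, max_so_far = 36
Position 7 (value 1): max_ending_here = 19, max_so_far = 36
Position 8 (value -11): max_ending_here = 8, max_so_far = 36
Position 9 (value -11): max_ending_here = -3, max_so_far = 36

Maximum subarray: [17, 0, 16, 3]
Maximum sum: 36

The maximum subarray is [17, 0, 16, 3] with sum 36. This subarray runs from index 2 to index 5.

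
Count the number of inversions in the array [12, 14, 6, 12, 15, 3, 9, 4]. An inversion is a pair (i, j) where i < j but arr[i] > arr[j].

Finding inversions in [12, 14, 6, 12, 15, 3, 9, 4]:

(0, 2): arr[0]=12 > arr[2]=6
(0, 5): arr[0]=12 > arr[5]=3
(0, 6): arr[0]=12 > arr[6]=9
(0, 7): arr[0]=12 > arr[7]=4
(1, 2): arr[1]=14 > arr[2]=6
(1, 3): arr[1]=14 > arr[3]=12
(1, 5): arr[1]=14 > arr[5]=3
(1, 6): arr[1]=14 > arr[6]=9
(1, 7): arr[1]=14 > arr[7]=4
(2, 5): arr[2]=6 > arr[5]=3
(2, 7): arr[2]=6 > arr[7]=4
(3, 5): arr[3]=12 > arr[5]=3
(3, 6): arr[3]=12 > arr[6]=9
(3, 7): arr[3]=12 > arr[7]=4
(4, 5): arr[4]=15 > arr[5]=3
(4, 6): arr[4]=15 > arr[6]=9
(4, 7): arr[4]=15 > arr[7]=4
(6, 7): arr[6]=9 > arr[7]=4

Total inversions: 18

The array has 18 inversion(s): (0,2), (0,5), (0,6), (0,7), (1,2), (1,3), (1,5), (1,6), (1,7), (2,5), (2,7), (3,5), (3,6), (3,7), (4,5), (4,6), (4,7), (6,7). Each pair (i,j) satisfies i < j and arr[i] > arr[j].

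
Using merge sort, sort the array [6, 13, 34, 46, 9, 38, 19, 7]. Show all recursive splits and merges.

Merge sort trace:

Split: [6, 13, 34, 46, 9, 38, 19, 7] -> [6, 13, 34, 46] and [9, 38, 19, 7]
  Split: [6, 13, 34, 46] -> [6, 13] and [34, 46]
    Split: [6, 13] -> [6] and [13]
    Merge: [6] + [13] -> [6, 13]
    Split: [34, 46] -> [34] and [46]
    Merge: [34] + [46] -> [34, 46]
  Merge: [6, 13] + [34, 46] -> [6, 13, 34, 46]
  Split: [9, 38, 19, 7] -> [9, 38] and [19, 7]
    Split: [9, 38] -> [9] and [38]
    Merge: [9] + [38] -> [9, 38]
    Split: [19, 7] -> [19] and [7]
    Merge: [19] + [7] -> [7, 19]
  Merge: [9, 38] + [7, 19] -> [7, 9, 19, 38]
Merge: [6, 13, 34, 46] + [7, 9, 19, 38] -> [6, 7, 9, 13, 19, 34, 38, 46]

Final sorted array: [6, 7, 9, 13, 19, 34, 38, 46]

The merge sort proceeds by recursively splitting the array and merging sorted halves.
After all merges, the sorted array is [6, 7, 9, 13, 19, 34, 38, 46].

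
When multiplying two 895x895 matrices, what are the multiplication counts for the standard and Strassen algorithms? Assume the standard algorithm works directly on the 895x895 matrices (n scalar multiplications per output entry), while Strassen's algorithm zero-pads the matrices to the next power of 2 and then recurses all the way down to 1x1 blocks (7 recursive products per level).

Matrix multiplication for 895x895 matrices:

Strassen's algorithm requires power-of-2 dimensions. Pad 895x895 to 1024x1024 (next power of 2).

Standard algorithm: 895^3 = 716917375 multiplications
Strassen's algorithm: 7^(log2(1024)) = 7^10 = 282475249 multiplications
Savings: 716917375 - 282475249 = 434442126 multiplications

Standard: 716917375 multiplications (895^3). Strassen: 282475249 multiplications (7^10, after padding to 1024x1024). Strassen reduces 8 recursive multiplications to 7 at each level.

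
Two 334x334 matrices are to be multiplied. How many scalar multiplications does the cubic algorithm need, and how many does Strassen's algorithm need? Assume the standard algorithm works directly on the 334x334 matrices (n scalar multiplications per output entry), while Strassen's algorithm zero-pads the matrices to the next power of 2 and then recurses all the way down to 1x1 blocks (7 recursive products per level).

Matrix multiplication for 334x334 matrices:

Strassen's algorithm requires power-of-2 dimensions. Pad 334x334 to 512x512 (next power of 2).

Standard algorithm: 334^3 = 37259704 multiplications
Strassen's algorithm: 7^(log2(512)) = 7^9 = 40353607 multiplications
Difference: 37259704 - 40353607 = -3093903 (Strassen uses MORE here due to padding overhead — for small or just-over-power-of-2 n, padding can outweigh the per-level savings)

Standard: 37259704 multiplications (334^3). Strassen: 40353607 multiplications (7^9, after padding to 512x512). Strassen reduces 8 recursive multiplications to 7 at each level.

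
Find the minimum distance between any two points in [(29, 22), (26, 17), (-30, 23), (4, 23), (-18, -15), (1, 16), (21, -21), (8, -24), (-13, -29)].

Computing all pairwise distances among 9 points:

d((29, 22), (26, 17)) = 5.831 <-- minimum
d((29, 22), (-30, 23)) = 59.0085
d((29, 22), (4, 23)) = 25.02
d((29, 22), (-18, -15)) = 59.8164
d((29, 22), (1, 16)) = 28.6356
d((29, 22), (21, -21)) = 43.7379
d((29, 22), (8, -24)) = 50.5668
d((29, 22), (-13, -29)) = 66.0681
d((26, 17), (-30, 23)) = 56.3205
d((26, 17), (4, 23)) = 22.8035
d((26, 17), (-18, -15)) = 54.4059
d((26, 17), (1, 16)) = 25.02
d((26, 17), (21, -21)) = 38.3275
d((26, 17), (8, -24)) = 44.7772
d((26, 17), (-13, -29)) = 60.3075
d((-30, 23), (4, 23)) = 34.0
d((-30, 23), (-18, -15)) = 39.8497
d((-30, 23), (1, 16)) = 31.7805
d((-30, 23), (21, -21)) = 67.3573
d((-30, 23), (8, -24)) = 60.4401
d((-30, 23), (-13, -29)) = 54.7083
d((4, 23), (-18, -15)) = 43.909
d((4, 23), (1, 16)) = 7.6158
d((4, 23), (21, -21)) = 47.1699
d((4, 23), (8, -24)) = 47.1699
d((4, 23), (-13, -29)) = 54.7083
d((-18, -15), (1, 16)) = 36.3593
d((-18, -15), (21, -21)) = 39.4588
d((-18, -15), (8, -24)) = 27.5136
d((-18, -15), (-13, -29)) = 14.8661
d((1, 16), (21, -21)) = 42.0595
d((1, 16), (8, -24)) = 40.6079
d((1, 16), (-13, -29)) = 47.1275
d((21, -21), (8, -24)) = 13.3417
d((21, -21), (-13, -29)) = 34.9285
d((8, -24), (-13, -29)) = 21.587

Closest pair: (29, 22) and (26, 17) with distance 5.831

The closest pair is (29, 22) and (26, 17) with Euclidean distance 5.831. For 9 points, brute-force pairwise comparison is shown above. For large n, the divide-and-conquer algorithm (sort by x, recurse on halves, check the dividing strip) achieves O(n log n).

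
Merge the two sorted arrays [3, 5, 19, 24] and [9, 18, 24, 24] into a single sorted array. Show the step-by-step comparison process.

Merging process:

Compare 3 vs 9: take 3 from left. Merged: [3]
Compare 5 vs 9: take 5 from left. Merged: [3, 5]
Compare 19 vs 9: take 9 from right. Merged: [3, 5, 9]
Compare 19 vs 18: take 18 from right. Merged: [3, 5, 9, 18]
Compare 19 vs 24: take 19 from left. Merged: [3, 5, 9, 18, 19]
Compare 24 vs 24: take 24 from left. Merged: [3, 5, 9, 18, 19, 24]
Append remaining from right: [24, 24]. Merged: [3, 5, 9, 18, 19, 24, 24, 24]

Final merged array: [3, 5, 9, 18, 19, 24, 24, 24]
Total comparisons: 6

The merged array is [3, 5, 9, 18, 19, 24, 24, 24], requiring 6 comparisons. The merge step runs in O(n) time where n is the total number of elements.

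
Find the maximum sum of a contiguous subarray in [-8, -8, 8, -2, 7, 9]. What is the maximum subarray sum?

Using Kadane's algorithm on [-8, -8, 8, -2, 7, 9]:

Scanning through the array:
Position 1 (value -8): max_ending_here = -8, max_so_far = -8
Position 2 (value 8): max_ending_here = 8, max_so_far = 8
Position 3 (value -2): max_ending_here = 6, max_so_far = 8
Position 4 (value 7): max_ending_here = 13, max_so_far = 13
Position 5 (value 9): max_ending_here = 22, max_so_far = 22

Maximum subarray: [8, -2, 7, 9]
Maximum sum: 22

The maximum subarray is [8, -2, 7, 9] with sum 22. This subarray runs from index 2 to index 5.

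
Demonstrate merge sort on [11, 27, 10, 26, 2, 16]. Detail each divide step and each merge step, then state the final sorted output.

Merge sort trace:

Split: [11, 27, 10, 26, 2, 16] -> [11, 27, 10] and [26, 2, 16]
  Split: [11, 27, 10] -> [11] and [27, 10]
    Split: [27, 10] -> [27] and [10]
    Merge: [27] + [10] -> [10, 27]
  Merge: [11] + [10, 27] -> [10, 11, 27]
  Split: [26, 2, 16] -> [26] and [2, 16]
    Split: [2, 16] -> [2] and [16]
    Merge: [2] + [16] -> [2, 16]
  Merge: [26] + [2, 16] -> [2, 16, 26]
Merge: [10, 11, 27] + [2, 16, 26] -> [2, 10, 11, 16, 26, 27]

Final sorted array: [2, 10, 11, 16, 26, 27]

The merge sort proceeds by recursively splitting the array and merging sorted halves.
After all merges, the sorted array is [2, 10, 11, 16, 26, 27].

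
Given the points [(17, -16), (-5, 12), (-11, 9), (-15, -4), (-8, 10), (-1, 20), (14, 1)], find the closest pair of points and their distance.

Computing all pairwise distances among 7 points:

d((17, -16), (-5, 12)) = 35.609
d((17, -16), (-11, 9)) = 37.5366
d((17, -16), (-15, -4)) = 34.176
d((17, -16), (-8, 10)) = 36.0694
d((17, -16), (-1, 20)) = 40.2492
d((17, -16), (14, 1)) = 17.2627
d((-5, 12), (-11, 9)) = 6.7082
d((-5, 12), (-15, -4)) = 18.868
d((-5, 12), (-8, 10)) = 3.6056
d((-5, 12), (-1, 20)) = 8.9443
d((-5, 12), (14, 1)) = 21.9545
d((-11, 9), (-15, -4)) = 13.6015
d((-11, 9), (-8, 10)) = 3.1623 <-- minimum
d((-11, 9), (-1, 20)) = 14.8661
d((-11, 9), (14, 1)) = 26.2488
d((-15, -4), (-8, 10)) = 15.6525
d((-15, -4), (-1, 20)) = 27.7849
d((-15, -4), (14, 1)) = 29.4279
d((-8, 10), (-1, 20)) = 12.2066
d((-8, 10), (14, 1)) = 23.7697
d((-1, 20), (14, 1)) = 24.2074

Closest pair: (-11, 9) and (-8, 10) with distance 3.1623

The closest pair is (-11, 9) and (-8, 10) with Euclidean distance 3.1623. For 7 points, brute-force pairwise comparison is shown above. For large n, the divide-and-conquer algorithm (sort by x, recurse on halves, check the dividing strip) achieves O(n log n).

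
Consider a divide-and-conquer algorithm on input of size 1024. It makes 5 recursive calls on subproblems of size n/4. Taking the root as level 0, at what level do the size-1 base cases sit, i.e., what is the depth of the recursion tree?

For divide and conquer with division factor 4:

Problem sizes at each level:
Level 0: 1024
Level 1: 256
Level 2: 64
Level 3: 16
Level 4: 4
Level 5: 1

The root is level 0 and the size-1 base case is level 5 (the tree spans levels 0 through 5, i.e. 6 levels counting the root), so the depth is the number of divisions: log_4(1024) = 5

The recursion tree depth is log_4(1024) = 5. At each level, the problem size is divided by 4, so it takes 5 divisions to reduce to a base case of size 1. The algorithm makes 5 recursive calls at each level.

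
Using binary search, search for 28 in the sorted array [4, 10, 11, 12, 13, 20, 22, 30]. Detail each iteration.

Binary search for 28 in [4, 10, 11, 12, 13, 20, 22, 30]:

lo=0, hi=7, mid=3, arr[mid]=12 -> 12 < 28, search right half
lo=4, hi=7, mid=5, arr[mid]=20 -> 20 < 28, search right half
lo=6, hi=7, mid=6, arr[mid]=22 -> 22 < 28, search right half
lo=7, hi=7, mid=7, arr[mid]=30 -> 30 > 28, search left half
lo=7 > hi=6, target 28 not found

Binary search determines that 28 is not in the array after 4 comparisons. The search space was exhausted without finding the target.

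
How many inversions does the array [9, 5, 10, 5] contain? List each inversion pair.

Finding inversions in [9, 5, 10, 5]:

(0, 1): arr[0]=9 > arr[1]=5
(0, 3): arr[0]=9 > arr[3]=5
(2, 3): arr[2]=10 > arr[3]=5

Total inversions: 3

The array has 3 inversion(s): (0,1), (0,3), (2,3). Each pair (i,j) satisfies i < j and arr[i] > arr[j].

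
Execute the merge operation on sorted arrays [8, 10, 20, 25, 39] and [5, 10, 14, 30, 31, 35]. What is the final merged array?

Merging process:

Compare 8 vs 5: take 5 from right. Merged: [5]
Compare 8 vs 10: take 8 from left. Merged: [5, 8]
Compare 10 vs 10: take 10 from left. Merged: [5, 8, 10]
Compare 20 vs 10: take 10 from right. Merged: [5, 8, 10, 10]
Compare 20 vs 14: take 14 from right. Merged: [5, 8, 10, 10, 14]
Compare 20 vs 30: take 20 from left. Merged: [5, 8, 10, 10, 14, 20]
Compare 25 vs 30: take 25 from left. Merged: [5, 8, 10, 10, 14, 20, 25]
Compare 39 vs 30: take 30 from right. Merged: [5, 8, 10, 10, 14, 20, 25, 30]
Compare 39 vs 31: take 31 from right. Merged: [5, 8, 10, 10, 14, 20, 25, 30, 31]
Compare 39 vs 35: take 35 from right. Merged: [5, 8, 10, 10, 14, 20, 25, 30, 31, 35]
Append remaining from left: [39]. Merged: [5, 8, 10, 10, 14, 20, 25, 30, 31, 35, 39]

Final merged array: [5, 8, 10, 10, 14, 20, 25, 30, 31, 35, 39]
Total comparisons: 10

The merged array is [5, 8, 10, 10, 14, 20, 25, 30, 31, 35, 39], requiring 10 comparisons. The merge step runs in O(n) time where n is the total number of elements.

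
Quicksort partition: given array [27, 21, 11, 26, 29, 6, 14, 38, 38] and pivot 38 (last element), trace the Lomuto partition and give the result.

Lomuto partition with pivot = 38:

Initial array: [27, 21, 11, 26, 29, 6, 14, 38, 38]

arr[0]=27 <= 38: swap with position 0, array becomes [27, 21, 11, 26, 29, 6, 14, 38, 38]
arr[1]=21 <= 38: swap with position 1, array becomes [27, 21, 11, 26, 29, 6, 14, 38, 38]
arr[2]=11 <= 38: swap with position 2, array becomes [27, 21, 11, 26, 29, 6, 14, 38, 38]
arr[3]=26 <= 38: swap with position 3, array becomes [27, 21, 11, 26, 29, 6, 14, 38, 38]
arr[4]=29 <= 38: swap with position 4, array becomes [27, 21, 11, 26, 29, 6, 14, 38, 38]
arr[5]=6 <= 38: swap with position 5, array becomes [27, 21, 11, 26, 29, 6, 14, 38, 38]
arr[6]=14 <= 38: swap with position 6, array becomes [27, 21, 11, 26, 29, 6, 14, 38, 38]
arr[7]=38 <= 38: swap with position 7, array becomes [27, 21, 11, 26, 29, 6, 14, 38, 38]

Place pivot at position 8: [27, 21, 11, 26, 29, 6, 14, 38, 38]
Pivot position: 8

After partitioning with pivot 38, the array becomes [27, 21, 11, 26, 29, 6, 14, 38, 38]. The pivot is placed at index 8. All elements to the left of the pivot are <= 38, and all elements to the right are > 38.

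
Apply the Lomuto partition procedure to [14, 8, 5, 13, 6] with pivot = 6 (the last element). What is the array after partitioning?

Lomuto partition with pivot = 6:

Initial array: [14, 8, 5, 13, 6]

arr[0]=14 > 6: no swap
arr[1]=8 > 6: no swap
arr[2]=5 <= 6: swap with position 0, array becomes [5, 8, 14, 13, 6]
arr[3]=13 > 6: no swap

Place pivot at position 1: [5, 6, 14, 13, 8]
Pivot position: 1

After partitioning with pivot 6, the array becomes [5, 6, 14, 13, 8]. The pivot is placed at index 1. All elements to the left of the pivot are <= 6, and all elements to the right are > 6.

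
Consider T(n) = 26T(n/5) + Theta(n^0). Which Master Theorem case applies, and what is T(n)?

Master Theorem for T(n) = 26T(n/5) + O(n^0):

a = 26, b = 5, c = 0
log_b(a) = log_5(26) = 2.0244

Case 1: c = 0 < log_5(26) = 2.0244
T(n) = O(n^(log_5 26))

For T(n) = 26T(n/5) + O(n^0): log_5(26) = 2.0244. This is Case 1 of the Master Theorem (c < log_b(a), work dominated by leaves), giving O(n^(log_5 26)).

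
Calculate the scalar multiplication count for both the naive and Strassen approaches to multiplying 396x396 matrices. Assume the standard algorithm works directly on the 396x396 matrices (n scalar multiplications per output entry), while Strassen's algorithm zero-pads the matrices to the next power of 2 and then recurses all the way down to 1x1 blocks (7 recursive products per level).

Matrix multiplication for 396x396 matrices:

Strassen's algorithm requires power-of-2 dimensions. Pad 396x396 to 512x512 (next power of 2).

Standard algorithm: 396^3 = 62099136 multiplications
Strassen's algorithm: 7^(log2(512)) = 7^9 = 40353607 multiplications
Savings: 62099136 - 40353607 = 21745529 multiplications

Standard: 62099136 multiplications (396^3). Strassen: 40353607 multiplications (7^9, after padding to 512x512). Strassen reduces 8 recursive multiplications to 7 at each level.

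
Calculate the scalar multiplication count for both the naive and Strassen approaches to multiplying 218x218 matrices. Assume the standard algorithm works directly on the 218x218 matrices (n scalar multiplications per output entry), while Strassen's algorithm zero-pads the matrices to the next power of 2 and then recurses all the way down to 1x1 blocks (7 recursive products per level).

Matrix multiplication for 218x218 matrices:

Strassen's algorithm requires power-of-2 dimensions. Pad 218x218 to 256x256 (next power of 2).

Standard algorithm: 218^3 = 10360232 multiplications
Strassen's algorithm: 7^(log2(256)) = 7^8 = 5764801 multiplications
Savings: 10360232 - 5764801 = 4595431 multiplications

Standard: 10360232 multiplications (218^3). Strassen: 5764801 multiplications (7^8, after padding to 256x256). Strassen reduces 8 recursive multiplications to 7 at each level.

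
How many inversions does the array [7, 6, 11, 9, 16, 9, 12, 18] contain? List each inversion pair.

Finding inversions in [7, 6, 11, 9, 16, 9, 12, 18]:

(0, 1): arr[0]=7 > arr[1]=6
(2, 3): arr[2]=11 > arr[3]=9
(2, 5): arr[2]=11 > arr[5]=9
(4, 5): arr[4]=16 > arr[5]=9
(4, 6): arr[4]=16 > arr[6]=12

Total inversions: 5

The array has 5 inversion(s): (0,1), (2,3), (2,5), (4,5), (4,6). Each pair (i,j) satisfies i < j and arr[i] > arr[j].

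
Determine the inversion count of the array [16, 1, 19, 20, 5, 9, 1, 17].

Finding inversions in [16, 1, 19, 20, 5, 9, 1, 17]:

(0, 1): arr[0]=16 > arr[1]=1
(0, 4): arr[0]=16 > arr[4]=5
(0, 5): arr[0]=16 > arr[5]=9
(0, 6): arr[0]=16 > arr[6]=1
(2, 4): arr[2]=19 > arr[4]=5
(2, 5): arr[2]=19 > arr[5]=9
(2, 6): arr[2]=19 > arr[6]=1
(2, 7): arr[2]=19 > arr[7]=17
(3, 4): arr[3]=20 > arr[4]=5
(3, 5): arr[3]=20 > arr[5]=9
(3, 6): arr[3]=20 > arr[6]=1
(3, 7): arr[3]=20 > arr[7]=17
(4, 6): arr[4]=5 > arr[6]=1
(5, 6): arr[5]=9 > arr[6]=1

Total inversions: 14

The array has 14 inversion(s): (0,1), (0,4), (0,5), (0,6), (2,4), (2,5), (2,6), (2,7), (3,4), (3,5), (3,6), (3,7), (4,6), (5,6). Each pair (i,j) satisfies i < j and arr[i] > arr[j].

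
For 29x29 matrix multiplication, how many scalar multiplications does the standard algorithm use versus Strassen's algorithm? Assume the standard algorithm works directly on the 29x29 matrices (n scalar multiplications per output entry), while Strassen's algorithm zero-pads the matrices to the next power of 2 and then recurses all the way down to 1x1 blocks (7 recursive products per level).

Matrix multiplication for 29x29 matrices:

Strassen's algorithm requires power-of-2 dimensions. Pad 29x29 to 32x32 (next power of 2).

Standard algorithm: 29^3 = 24389 multiplications
Strassen's algorithm: 7^(log2(32)) = 7^5 = 16807 multiplications
Savings: 24389 - 16807 = 7582 multiplications

Standard: 24389 multiplications (29^3). Strassen: 16807 multiplications (7^5, after padding to 32x32). Strassen reduces 8 recursive multiplications to 7 at each level.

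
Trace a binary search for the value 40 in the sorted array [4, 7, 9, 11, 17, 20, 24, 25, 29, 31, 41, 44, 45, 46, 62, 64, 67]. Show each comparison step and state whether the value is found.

Binary search for 40 in [4, 7, 9, 11, 17, 20, 24, 25, 29, 31, 41, 44, 45, 46, 62, 64, 67]:

lo=0, hi=16, mid=8, arr[mid]=29 -> 29 < 40, search right half
lo=9, hi=16, mid=12, arr[mid]=45 -> 45 > 40, search left half
lo=9, hi=11, mid=10, arr[mid]=41 -> 41 > 40, search left half
lo=9, hi=9, mid=9, arr[mid]=31 -> 31 < 40, search right half
lo=10 > hi=9, target 40 not found

Binary search determines that 40 is not in the array after 4 comparisons. The search space was exhausted without finding the target.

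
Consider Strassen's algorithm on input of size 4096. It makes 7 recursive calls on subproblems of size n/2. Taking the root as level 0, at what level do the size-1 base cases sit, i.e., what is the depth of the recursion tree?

For divide and conquer with division factor 2:

Problem sizes at each level:
Level 0: 4096
Level 1: 2048
Level 2: 1024
Level 3: 512
Level 4: 256
Level 5: 128
Level 6: 64
Level 7: 32
Level 8: 16
Level 9: 8
Level 10: 4
Level 11: 2
Level 12: 1

The root is level 0 and the size-1 base case is level 12 (the tree spans levels 0 through 12, i.e. 13 levels counting the root), so the depth is the number of divisions: log_2(4096) = 12

The recursion tree depth is log_2(4096) = 12. At each level, the problem size is divided by 2, so it takes 12 divisions to reduce to a base case of size 1. The algorithm makes 7 recursive calls at each level.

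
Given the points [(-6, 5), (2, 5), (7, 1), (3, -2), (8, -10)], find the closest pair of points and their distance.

Computing all pairwise distances among 5 points:

d((-6, 5), (2, 5)) = 8.0
d((-6, 5), (7, 1)) = 13.6015
d((-6, 5), (3, -2)) = 11.4018
d((-6, 5), (8, -10)) = 20.5183
d((2, 5), (7, 1)) = 6.4031
d((2, 5), (3, -2)) = 7.0711
d((2, 5), (8, -10)) = 16.1555
d((7, 1), (3, -2)) = 5.0 <-- minimum
d((7, 1), (8, -10)) = 11.0454
d((3, -2), (8, -10)) = 9.434

Closest pair: (7, 1) and (3, -2) with distance 5.0

The closest pair is (7, 1) and (3, -2) with Euclidean distance 5.0. For 5 points, brute-force pairwise comparison is shown above. For large n, the divide-and-conquer algorithm (sort by x, recurse on halves, check the dividing strip) achieves O(n log n).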